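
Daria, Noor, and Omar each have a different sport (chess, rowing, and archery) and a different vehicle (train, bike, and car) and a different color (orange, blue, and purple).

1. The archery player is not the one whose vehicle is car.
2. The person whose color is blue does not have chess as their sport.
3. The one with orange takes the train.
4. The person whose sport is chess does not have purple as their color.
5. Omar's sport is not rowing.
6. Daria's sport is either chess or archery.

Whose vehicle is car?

With clues 1–5, Omar is impossible for the one with vehicle car.
With clues 1–6, Daria is impossible for the one with vehicle car.
That leaves Noor.

Noor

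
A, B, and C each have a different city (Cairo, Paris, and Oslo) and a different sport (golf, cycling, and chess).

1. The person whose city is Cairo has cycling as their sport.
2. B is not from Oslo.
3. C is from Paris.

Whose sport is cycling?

With clues 1–3, A and C are impossible for the one with sport cycling.
That leaves B.

B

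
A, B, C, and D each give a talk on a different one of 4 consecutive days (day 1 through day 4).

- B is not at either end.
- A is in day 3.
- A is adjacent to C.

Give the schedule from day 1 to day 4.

D, B, A, C

From clue 1: B is in {2,3}.
From clues 1–2: B → day 2, A → day 3.
From clues 1–3: D → day 1, C → day 4.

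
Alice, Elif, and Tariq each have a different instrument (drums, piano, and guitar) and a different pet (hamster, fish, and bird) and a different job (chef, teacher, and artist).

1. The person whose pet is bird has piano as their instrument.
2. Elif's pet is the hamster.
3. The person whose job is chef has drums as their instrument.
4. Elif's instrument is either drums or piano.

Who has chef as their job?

With clues 1–4, Alice and Tariq are impossible for the one with job chef.
That leaves Elif.

Elif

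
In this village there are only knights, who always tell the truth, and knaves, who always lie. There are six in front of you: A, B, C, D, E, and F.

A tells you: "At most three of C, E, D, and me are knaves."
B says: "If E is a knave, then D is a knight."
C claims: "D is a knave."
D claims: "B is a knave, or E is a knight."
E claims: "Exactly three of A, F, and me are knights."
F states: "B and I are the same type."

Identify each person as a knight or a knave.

A: knight, B: knight, C: knave, D: knight, E: knight, F: knight

Consider A. Suppose A is a knave.
Then no assignment of the remaining roles makes every statement match its speaker's type — contradiction.
So A is a knight.
Consider B. Suppose B is a knave.
Then whichever role F has, F's statement has the wrong truth value — contradiction.
So B is a knight.
Consider C. Suppose C is a knight.
Then no assignment of the remaining roles makes every statement match its speaker's type — contradiction.
So C is a knave.
Consider D. Suppose D is a knave.
Then C's statement comes out true, contradicting C being a knave.
So D is a knight.
Consider E. Suppose E is a knave.
Then D's statement comes out false, contradicting D being a knight.
So E is a knight.
Consider F. Suppose F is a knave.
Then E's statement comes out false, contradicting E being a knight.
So F is a knight.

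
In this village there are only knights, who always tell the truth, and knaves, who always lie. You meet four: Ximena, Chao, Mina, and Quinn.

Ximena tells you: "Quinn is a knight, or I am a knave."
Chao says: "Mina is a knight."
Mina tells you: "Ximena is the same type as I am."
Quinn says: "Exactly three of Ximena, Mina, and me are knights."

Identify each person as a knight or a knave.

Consider Ximena. Suppose Ximena is a knave.
Then Ximena's own statement would have to be false, but it can't be — contradiction.
So Ximena is a knight.
Consider Chao. Suppose Chao is a knave.
Then no assignment of the remaining roles makes every statement match its speaker's type — contradiction.
So Chao is a knight.
Consider Mina. Suppose Mina is a knave.
Then Chao's statement comes out false, contradicting Chao being a knight.
So Mina is a knight.
Consider Quinn. Suppose Quinn is a knave.
Then Ximena's statement comes out false, contradicting Ximena being a knight.
So Quinn is a knight.

Ximena: knight, Chao: knight, Mina: knight, Quinn: knight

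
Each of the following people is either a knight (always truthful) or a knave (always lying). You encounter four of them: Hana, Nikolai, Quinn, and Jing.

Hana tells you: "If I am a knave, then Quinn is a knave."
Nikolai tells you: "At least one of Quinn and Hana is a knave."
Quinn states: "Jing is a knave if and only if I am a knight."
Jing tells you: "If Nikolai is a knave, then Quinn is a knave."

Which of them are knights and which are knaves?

Consider Hana. Suppose Hana is a knave.
Then no assignment of the remaining roles makes every statement match its speaker's type — contradiction.
So Hana is a knight.
Consider Nikolai. Suppose Nikolai is a knight.
Then no assignment of the remaining roles makes every statement match its speaker's type — contradiction.
So Nikolai is a knave.
Consider Quinn. Suppose Quinn is a knave.
Then Nikolai's statement comes out true, contradicting Nikolai being a knave.
So Quinn is a knight.
With that fixed, Jing's statement is false, so Jing is a knave.

Hana: knight, Nikolai: knave, Quinn: knight, Jing: knave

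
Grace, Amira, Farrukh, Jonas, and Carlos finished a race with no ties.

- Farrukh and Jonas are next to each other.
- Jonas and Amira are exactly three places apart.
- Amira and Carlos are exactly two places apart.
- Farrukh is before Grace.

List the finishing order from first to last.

From clues 1–2: Amira is in {1,2,4,5}.
From clues 1–3: Carlos → place 3.
From clues 1–4: Farrukh → place 1, Jonas → place 2, Grace → place 4, Amira → place 5.

Farrukh, Jonas, Carlos, Grace, Amira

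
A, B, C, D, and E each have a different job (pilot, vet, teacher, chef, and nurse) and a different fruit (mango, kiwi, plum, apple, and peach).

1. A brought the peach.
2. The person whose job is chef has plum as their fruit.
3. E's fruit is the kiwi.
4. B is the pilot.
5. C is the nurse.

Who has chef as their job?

D

With clues 1–2, A is impossible for the one with job chef.
With clues 1–3, E is impossible for the one with job chef.
With clues 1–4, B is impossible for the one with job chef.
With clues 1–5, C is impossible for the one with job chef.
That leaves D.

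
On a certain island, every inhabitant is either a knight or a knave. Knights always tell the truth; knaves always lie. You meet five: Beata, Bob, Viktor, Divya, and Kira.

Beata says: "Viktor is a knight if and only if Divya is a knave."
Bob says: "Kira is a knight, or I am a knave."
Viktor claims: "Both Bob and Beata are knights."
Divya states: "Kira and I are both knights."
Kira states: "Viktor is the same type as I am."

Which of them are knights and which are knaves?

Beata: knight, Bob: knight, Viktor: knight, Divya: knave, Kira: knight

Consider Beata. Suppose Beata is a knave.
Then no assignment of the remaining roles makes every statement match its speaker's type — contradiction.
So Beata is a knight.
Consider Bob. Suppose Bob is a knave.
Then Bob's own statement would have to be false, but it can't be — contradiction.
So Bob is a knight.
With that fixed, Viktor's statement is true, so Viktor is a knight.
Consider Divya. Suppose Divya is a knight.
Then Beata's statement comes out false, contradicting Beata being a knight.
So Divya is a knave.
Consider Kira. Suppose Kira is a knave.
Then Bob's statement comes out false, contradicting Bob being a knight.
So Kira is a knight.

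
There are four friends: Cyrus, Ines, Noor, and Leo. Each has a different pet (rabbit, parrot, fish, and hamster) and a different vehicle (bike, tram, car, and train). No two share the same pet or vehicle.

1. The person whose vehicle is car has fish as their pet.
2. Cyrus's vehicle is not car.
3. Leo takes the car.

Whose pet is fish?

Leo

With clues 1–2, Cyrus is impossible for the one with pet fish.
With clues 1–3, Ines and Noor are impossible for the one with pet fish.
That leaves Leo.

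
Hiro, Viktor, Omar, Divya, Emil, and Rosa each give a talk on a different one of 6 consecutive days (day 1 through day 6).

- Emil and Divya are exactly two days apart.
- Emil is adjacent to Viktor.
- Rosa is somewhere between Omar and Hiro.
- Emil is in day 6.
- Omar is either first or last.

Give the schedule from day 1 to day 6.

From clues 1–3: Rosa is in {2,3,4,5}.
From clues 1–4: Rosa → day 2, Divya → day 4, Viktor → day 5, Emil → day 6.
From clues 1–5: Omar → day 1, Hiro → day 3.

Omar, Rosa, Hiro, Divya, Viktor, Emil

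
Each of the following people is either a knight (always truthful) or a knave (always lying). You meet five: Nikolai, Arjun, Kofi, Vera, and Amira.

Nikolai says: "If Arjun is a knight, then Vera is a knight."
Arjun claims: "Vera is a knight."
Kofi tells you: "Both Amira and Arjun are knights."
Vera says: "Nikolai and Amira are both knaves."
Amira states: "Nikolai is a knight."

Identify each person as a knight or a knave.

Nikolai: knight, Arjun: knave, Kofi: knave, Vera: knave, Amira: knight

Consider Nikolai. Suppose Nikolai is a knave.
Then no assignment of the remaining roles makes every statement match its speaker's type — contradiction.
So Nikolai is a knight.
With that fixed, Vera's statement is false, so Vera is a knave.
With that fixed, Amira's statement is true, so Amira is a knight.
With that fixed, Arjun's statement is false, so Arjun is a knave.
With that fixed, Kofi's statement is false, so Kofi is a knave.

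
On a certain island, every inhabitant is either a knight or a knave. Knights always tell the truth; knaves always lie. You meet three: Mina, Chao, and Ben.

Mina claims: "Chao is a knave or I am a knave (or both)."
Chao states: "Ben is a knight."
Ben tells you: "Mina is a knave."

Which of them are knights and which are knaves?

Consider Mina. Suppose Mina is a knave.
Then Mina's own statement would have to be false, but it can't be — contradiction.
So Mina is a knight.
With that fixed, Ben's statement is false, so Ben is a knave.
With that fixed, Chao's statement is false, so Chao is a knave.

Mina: knight, Chao: knave, Ben: knave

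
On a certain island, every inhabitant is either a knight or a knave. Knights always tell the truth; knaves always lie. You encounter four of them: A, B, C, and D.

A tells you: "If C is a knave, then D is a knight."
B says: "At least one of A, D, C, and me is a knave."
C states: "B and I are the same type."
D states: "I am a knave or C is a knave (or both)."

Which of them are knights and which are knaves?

A: knight, B: knight, C: knave, D: knight

Consider A. Suppose A is a knave.
Then no assignment of the remaining roles makes every statement match its speaker's type — contradiction.
So A is a knight.
Consider B. Suppose B is a knave.
Then B's own statement would have to be false, but it can't be — contradiction.
So B is a knight.
Consider C. Suppose C is a knight.
Then whichever role D has, D's statement has the wrong truth value — contradiction.
So C is a knave.
With that fixed, D's statement is true, so D is a knight.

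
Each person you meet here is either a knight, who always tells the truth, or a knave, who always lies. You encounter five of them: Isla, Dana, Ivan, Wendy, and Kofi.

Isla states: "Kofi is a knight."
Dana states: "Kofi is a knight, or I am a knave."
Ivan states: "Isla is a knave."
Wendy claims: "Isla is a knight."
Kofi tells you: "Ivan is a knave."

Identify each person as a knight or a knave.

Consider Isla. Suppose Isla is a knave.
Then no assignment of the remaining roles makes every statement match its speaker's type — contradiction.
So Isla is a knight.
With that fixed, Ivan's statement is false, so Ivan is a knave.
With that fixed, Wendy's statement is true, so Wendy is a knight.
With that fixed, Kofi's statement is true, so Kofi is a knight.
With that fixed, Dana's statement is true, so Dana is a knight.

Isla: knight, Dana: knight, Ivan: knave, Wendy: knight, Kofi: knight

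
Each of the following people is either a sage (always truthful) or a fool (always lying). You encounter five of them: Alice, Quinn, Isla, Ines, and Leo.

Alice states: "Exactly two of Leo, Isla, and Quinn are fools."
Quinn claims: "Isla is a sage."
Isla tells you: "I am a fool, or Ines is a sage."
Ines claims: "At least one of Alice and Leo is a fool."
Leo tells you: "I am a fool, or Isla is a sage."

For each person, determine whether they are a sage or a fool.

Consider Alice. Suppose Alice is a sage.
Then no assignment of the remaining roles makes every statement match its speaker's type — contradiction.
So Alice is a fool.
With that fixed, Ines's statement is true, so Ines is a sage.
With that fixed, Isla's statement is true, so Isla is a sage.
With that fixed, Leo's statement is true, so Leo is a sage.
With that fixed, Quinn's statement is true, so Quinn is a sage.

Alice: fool, Quinn: sage, Isla: sage, Ines: sage, Leo: sage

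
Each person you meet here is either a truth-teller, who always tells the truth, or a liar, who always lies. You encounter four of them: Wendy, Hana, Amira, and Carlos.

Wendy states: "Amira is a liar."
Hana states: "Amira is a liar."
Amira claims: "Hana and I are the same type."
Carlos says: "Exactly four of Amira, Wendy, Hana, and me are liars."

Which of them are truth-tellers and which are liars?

Wendy: truth-teller, Hana: truth-teller, Amira: liar, Carlos: liar

Consider Wendy. Suppose Wendy is a liar.
Then no assignment of the remaining roles makes every statement match its speaker's type — contradiction.
So Wendy is a truth-teller.
With that fixed, Carlos's statement is false, so Carlos is a liar.
Consider Hana. Suppose Hana is a liar.
Then whichever role Amira has, Amira's statement has the wrong truth value — contradiction.
So Hana is a truth-teller.
Consider Amira. Suppose Amira is a truth-teller.
Then Wendy's statement comes out false, contradicting Wendy being a truth-teller.
So Amira is a liar.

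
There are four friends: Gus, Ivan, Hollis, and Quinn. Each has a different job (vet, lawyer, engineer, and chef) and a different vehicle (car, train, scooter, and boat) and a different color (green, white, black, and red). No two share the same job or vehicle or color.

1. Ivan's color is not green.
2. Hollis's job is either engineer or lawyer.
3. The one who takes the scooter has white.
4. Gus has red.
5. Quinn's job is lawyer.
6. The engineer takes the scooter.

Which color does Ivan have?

Clue 1 rules out green for Ivan's color.
With clues 1–4, red is impossible for Ivan's color.
With clues 1–6, white is impossible for Ivan's color.
That leaves black.

black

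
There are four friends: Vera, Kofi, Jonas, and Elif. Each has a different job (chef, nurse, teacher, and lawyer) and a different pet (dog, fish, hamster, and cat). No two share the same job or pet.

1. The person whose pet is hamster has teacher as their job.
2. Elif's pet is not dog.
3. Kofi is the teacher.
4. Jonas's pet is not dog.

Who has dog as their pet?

Vera

With clues 1–2, Elif is impossible for the one with pet dog.
With clues 1–3, Kofi is impossible for the one with pet dog.
With clues 1–4, Jonas is impossible for the one with pet dog.
That leaves Vera.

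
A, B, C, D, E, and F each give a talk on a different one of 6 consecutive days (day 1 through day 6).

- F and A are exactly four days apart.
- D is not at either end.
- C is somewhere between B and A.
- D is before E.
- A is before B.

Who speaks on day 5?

With clues 1–4, B and D are ruled out for day 5.
With clues 1–5, A, C, and E are ruled out for day 5.
So day 5 is F.

F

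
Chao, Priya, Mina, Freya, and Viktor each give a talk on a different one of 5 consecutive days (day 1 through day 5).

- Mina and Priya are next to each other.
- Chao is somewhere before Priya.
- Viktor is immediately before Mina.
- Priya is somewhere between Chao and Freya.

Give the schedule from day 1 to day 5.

Chao, Viktor, Mina, Priya, Freya

From clues 1–2: Chao is in {1,2,3}.
From clues 1–3: Chao is in {1,2}.
From clues 1–4: Chao → day 1, Viktor → day 2, Mina → day 3, Priya → day 4, Freya → day 5.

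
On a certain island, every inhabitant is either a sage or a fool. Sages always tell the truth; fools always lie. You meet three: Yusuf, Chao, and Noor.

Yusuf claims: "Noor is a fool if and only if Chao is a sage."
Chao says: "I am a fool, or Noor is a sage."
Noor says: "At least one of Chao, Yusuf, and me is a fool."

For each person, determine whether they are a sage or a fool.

Yusuf: fool, Chao: sage, Noor: sage

Consider Yusuf. Suppose Yusuf is a sage.
Then no assignment of the remaining roles makes every statement match its speaker's type — contradiction.
So Yusuf is a fool.
With that fixed, Noor's statement is true, so Noor is a sage.
With that fixed, Chao's statement is true, so Chao is a sage.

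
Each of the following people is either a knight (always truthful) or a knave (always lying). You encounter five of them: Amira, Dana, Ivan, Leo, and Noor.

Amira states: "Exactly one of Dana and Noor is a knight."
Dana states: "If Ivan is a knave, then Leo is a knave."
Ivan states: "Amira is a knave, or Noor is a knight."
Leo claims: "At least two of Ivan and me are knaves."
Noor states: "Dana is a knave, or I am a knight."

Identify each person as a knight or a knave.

Amira: knave, Dana: knight, Ivan: knight, Leo: knave, Noor: knight

Consider Amira. Suppose Amira is a knight.
Then no assignment of the remaining roles makes every statement match its speaker's type — contradiction.
So Amira is a knave.
With that fixed, Ivan's statement is true, so Ivan is a knight.
With that fixed, Leo's statement is false, so Leo is a knave.
With that fixed, Dana's statement is true, so Dana is a knight.
Consider Noor. Suppose Noor is a knave.
Then Amira's statement comes out true, contradicting Amira being a knave.
So Noor is a knight.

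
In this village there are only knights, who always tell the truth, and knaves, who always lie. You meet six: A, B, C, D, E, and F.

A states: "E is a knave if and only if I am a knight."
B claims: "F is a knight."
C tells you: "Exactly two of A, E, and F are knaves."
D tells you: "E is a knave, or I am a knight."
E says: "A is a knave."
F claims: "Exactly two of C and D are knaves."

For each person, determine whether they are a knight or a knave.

A: knight, B: knave, C: knight, D: knight, E: knave, F: knave

Consider A. Suppose A is a knave.
Then no assignment of the remaining roles makes every statement match its speaker's type — contradiction.
So A is a knight.
With that fixed, E's statement is false, so E is a knave.
With that fixed, D's statement is true, so D is a knight.
With that fixed, F's statement is false, so F is a knave.
With that fixed, B's statement is false, so B is a knave.
With that fixed, C's statement is true, so C is a knight.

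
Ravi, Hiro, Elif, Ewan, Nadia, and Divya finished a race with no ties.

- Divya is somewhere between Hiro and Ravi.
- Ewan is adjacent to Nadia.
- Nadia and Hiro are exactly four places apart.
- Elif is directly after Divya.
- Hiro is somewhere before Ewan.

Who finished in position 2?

With clues 1–3, Ravi is ruled out for place 2.
With clues 1–4, Elif, Ewan, and Hiro are ruled out for place 2.
With clues 1–5, Nadia is ruled out for place 2.
So place 2 is Divya.

Divya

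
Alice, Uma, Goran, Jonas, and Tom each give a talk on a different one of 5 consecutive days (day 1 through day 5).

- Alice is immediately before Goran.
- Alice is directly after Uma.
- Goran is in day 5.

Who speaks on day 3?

Uma

With clues 1–2, Jonas and Tom are ruled out for day 3.
With clues 1–3, Alice and Goran are ruled out for day 3.
So day 3 is Uma.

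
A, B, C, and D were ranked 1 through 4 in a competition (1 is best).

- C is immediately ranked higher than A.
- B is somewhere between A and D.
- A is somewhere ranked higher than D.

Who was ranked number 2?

A

With clues 1–2, C and D are ruled out for rank 2.
With clues 1–3, B is ruled out for rank 2.
So rank 2 is A.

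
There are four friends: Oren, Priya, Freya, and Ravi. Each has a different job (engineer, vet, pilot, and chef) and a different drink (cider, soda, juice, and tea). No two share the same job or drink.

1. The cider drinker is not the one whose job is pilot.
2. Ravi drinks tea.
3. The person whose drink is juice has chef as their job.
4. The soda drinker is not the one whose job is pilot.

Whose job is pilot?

Ravi

With clues 1–4, Freya, Oren, and Priya are impossible for the one with job pilot.
That leaves Ravi.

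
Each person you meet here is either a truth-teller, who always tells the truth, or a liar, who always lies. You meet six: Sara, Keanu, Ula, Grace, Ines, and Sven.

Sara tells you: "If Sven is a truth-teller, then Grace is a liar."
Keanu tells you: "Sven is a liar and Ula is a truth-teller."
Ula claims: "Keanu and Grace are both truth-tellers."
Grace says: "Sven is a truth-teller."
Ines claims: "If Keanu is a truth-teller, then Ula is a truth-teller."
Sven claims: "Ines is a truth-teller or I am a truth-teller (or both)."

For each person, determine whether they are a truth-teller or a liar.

Sara: liar, Keanu: liar, Ula: liar, Grace: truth-teller, Ines: truth-teller, Sven: truth-teller

Consider Sara. Suppose Sara is a truth-teller.
Then no assignment of the remaining roles makes every statement match its speaker's type — contradiction.
So Sara is a liar.
Consider Keanu. Suppose Keanu is a truth-teller.
Then no assignment of the remaining roles makes every statement match its speaker's type — contradiction.
So Keanu is a liar.
With that fixed, Ula's statement is false, so Ula is a liar.
With that fixed, Ines's statement is true, so Ines is a truth-teller.
With that fixed, Sven's statement is true, so Sven is a truth-teller.
With that fixed, Grace's statement is true, so Grace is a truth-teller.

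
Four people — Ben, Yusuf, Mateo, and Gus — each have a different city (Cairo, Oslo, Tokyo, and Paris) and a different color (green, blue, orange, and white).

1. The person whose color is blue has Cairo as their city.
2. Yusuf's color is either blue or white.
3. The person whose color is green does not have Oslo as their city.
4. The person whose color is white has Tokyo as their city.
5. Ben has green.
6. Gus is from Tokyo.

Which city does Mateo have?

With clues 1–5, Paris is impossible for Mateo's city.
With clues 1–6, Cairo and Tokyo are impossible for Mateo's city.
That leaves Oslo.

Oslo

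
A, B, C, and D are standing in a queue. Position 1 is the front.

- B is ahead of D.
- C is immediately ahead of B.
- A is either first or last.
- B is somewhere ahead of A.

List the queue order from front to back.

From clue 1: B is in {1,2,3}.
From clues 1–2: B is in {2,3}.
From clues 1–3: A is in {1,4}.
From clues 1–4: C → position 1, B → position 2, D → position 3, A → position 4.

C, B, D, A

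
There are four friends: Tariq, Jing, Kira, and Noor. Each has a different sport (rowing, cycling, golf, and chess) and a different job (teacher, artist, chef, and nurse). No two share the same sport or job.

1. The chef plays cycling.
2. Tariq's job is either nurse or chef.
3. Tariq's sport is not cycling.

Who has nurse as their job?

With clues 1–3, Jing, Kira, and Noor are impossible for the one with job nurse.
That leaves Tariq.

Tariq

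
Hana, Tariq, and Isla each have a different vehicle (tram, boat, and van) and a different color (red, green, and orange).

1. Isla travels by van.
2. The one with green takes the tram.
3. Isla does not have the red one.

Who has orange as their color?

Isla

With clues 1–3, Hana and Tariq are impossible for the one with color orange.
That leaves Isla.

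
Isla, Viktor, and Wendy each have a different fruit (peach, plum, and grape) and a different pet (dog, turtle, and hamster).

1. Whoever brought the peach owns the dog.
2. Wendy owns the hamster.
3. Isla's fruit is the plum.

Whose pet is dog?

Viktor

With clues 1–2, Wendy is impossible for the one with pet dog.
With clues 1–3, Isla is impossible for the one with pet dog.
That leaves Viktor.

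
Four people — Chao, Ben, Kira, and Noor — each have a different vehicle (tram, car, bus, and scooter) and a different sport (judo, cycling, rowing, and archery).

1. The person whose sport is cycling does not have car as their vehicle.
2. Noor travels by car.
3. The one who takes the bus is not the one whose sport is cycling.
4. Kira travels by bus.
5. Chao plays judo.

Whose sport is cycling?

With clues 1–2, Noor is impossible for the one with sport cycling.
With clues 1–4, Kira is impossible for the one with sport cycling.
With clues 1–5, Chao is impossible for the one with sport cycling.
That leaves Ben.

Ben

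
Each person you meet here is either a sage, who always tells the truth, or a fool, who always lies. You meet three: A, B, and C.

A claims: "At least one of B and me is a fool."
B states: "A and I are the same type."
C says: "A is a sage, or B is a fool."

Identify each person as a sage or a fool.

A: sage, B: fool, C: sage

Consider A. Suppose A is a fool.
Then A's own statement would have to be false, but it can't be — contradiction.
So A is a sage.
With that fixed, C's statement is true, so C is a sage.
Consider B. Suppose B is a sage.
Then A's statement comes out false, contradicting A being a sage.
So B is a fool.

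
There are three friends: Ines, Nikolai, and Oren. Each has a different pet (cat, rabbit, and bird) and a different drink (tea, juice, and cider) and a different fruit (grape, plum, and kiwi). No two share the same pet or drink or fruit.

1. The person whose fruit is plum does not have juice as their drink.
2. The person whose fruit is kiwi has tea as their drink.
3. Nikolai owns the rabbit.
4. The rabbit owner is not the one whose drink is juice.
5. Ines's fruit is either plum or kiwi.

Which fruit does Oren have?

With clues 1–5, kiwi and plum are impossible for Oren's fruit.
That leaves grape.

grape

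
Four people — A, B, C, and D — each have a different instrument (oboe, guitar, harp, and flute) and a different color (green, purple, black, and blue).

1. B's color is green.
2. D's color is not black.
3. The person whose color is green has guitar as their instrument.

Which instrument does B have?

With clues 1–3, flute, harp, and oboe are impossible for B's instrument.
That leaves guitar.

guitar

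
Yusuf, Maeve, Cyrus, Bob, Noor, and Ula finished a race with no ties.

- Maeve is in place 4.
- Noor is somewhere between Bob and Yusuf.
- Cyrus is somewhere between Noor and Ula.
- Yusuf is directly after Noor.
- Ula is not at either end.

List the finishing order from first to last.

From clue 1: Maeve → place 4.
From clues 1–2: Noor is in {2,3,5}.
From clues 1–3: Noor is in {2,5}.
From clues 1–4: Yusuf is in {3,6}.
From clues 1–5: Bob → place 1, Ula → place 2, Cyrus → place 3, Noor → place 5, Yusuf → place 6.

Bob, Ula, Cyrus, Maeve, Noor, Yusuf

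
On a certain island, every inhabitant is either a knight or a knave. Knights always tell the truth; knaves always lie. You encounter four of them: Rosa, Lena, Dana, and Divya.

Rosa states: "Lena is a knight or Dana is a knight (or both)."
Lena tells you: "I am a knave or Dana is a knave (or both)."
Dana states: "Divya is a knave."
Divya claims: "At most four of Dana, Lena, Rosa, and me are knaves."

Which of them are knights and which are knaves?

Regardless of anyone's role, Divya's statement is true, so Divya is a knight.
With that fixed, Dana's statement is false, so Dana is a knave.
With that fixed, Lena's statement is true, so Lena is a knight.
With that fixed, Rosa's statement is true, so Rosa is a knight.

Rosa: knight, Lena: knight, Dana: knave, Divya: knight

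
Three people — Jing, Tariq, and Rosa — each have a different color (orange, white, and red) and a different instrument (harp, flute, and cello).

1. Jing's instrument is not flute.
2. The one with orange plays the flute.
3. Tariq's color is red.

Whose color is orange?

Rosa

With clues 1–2, Jing is impossible for the one with color orange.
With clues 1–3, Tariq is impossible for the one with color orange.
That leaves Rosa.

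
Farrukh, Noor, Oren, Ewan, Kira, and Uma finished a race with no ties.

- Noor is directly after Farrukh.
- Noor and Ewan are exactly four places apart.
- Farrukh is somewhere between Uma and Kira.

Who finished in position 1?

With clue 1, Noor is ruled out for place 1.
With clues 1–3, Farrukh, Kira, Oren, and Uma are ruled out for place 1.
So place 1 is Ewan.

Ewan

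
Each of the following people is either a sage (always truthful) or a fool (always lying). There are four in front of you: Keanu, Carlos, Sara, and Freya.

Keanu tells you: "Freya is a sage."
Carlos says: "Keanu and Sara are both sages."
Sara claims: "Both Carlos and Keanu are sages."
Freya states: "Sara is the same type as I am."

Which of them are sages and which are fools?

Keanu: sage, Carlos: sage, Sara: sage, Freya: sage

Consider Keanu. Suppose Keanu is a fool.
Then no assignment of the remaining roles makes every statement match its speaker's type — contradiction.
So Keanu is a sage.
Consider Carlos. Suppose Carlos is a fool.
Then no assignment of the remaining roles makes every statement match its speaker's type — contradiction.
So Carlos is a sage.
With that fixed, Sara's statement is true, so Sara is a sage.
Consider Freya. Suppose Freya is a fool.
Then Keanu's statement comes out false, contradicting Keanu being a sage.
So Freya is a sage.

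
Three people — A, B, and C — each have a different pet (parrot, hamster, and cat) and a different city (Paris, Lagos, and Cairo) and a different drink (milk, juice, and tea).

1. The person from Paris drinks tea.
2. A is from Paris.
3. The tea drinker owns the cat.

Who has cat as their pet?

A

With clues 1–3, B and C are impossible for the one with pet cat.
That leaves A.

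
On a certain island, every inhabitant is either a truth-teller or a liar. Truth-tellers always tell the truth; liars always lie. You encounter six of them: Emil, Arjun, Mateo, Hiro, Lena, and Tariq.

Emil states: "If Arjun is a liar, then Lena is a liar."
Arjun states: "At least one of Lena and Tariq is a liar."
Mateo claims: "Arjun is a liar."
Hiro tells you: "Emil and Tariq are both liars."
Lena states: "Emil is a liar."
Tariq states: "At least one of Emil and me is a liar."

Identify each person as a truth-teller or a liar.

Consider Emil. Suppose Emil is a truth-teller.
Then whichever role Tariq has, Tariq's statement has the wrong truth value — contradiction.
So Emil is a liar.
With that fixed, Lena's statement is true, so Lena is a truth-teller.
With that fixed, Tariq's statement is true, so Tariq is a truth-teller.
With that fixed, Arjun's statement is false, so Arjun is a liar.
With that fixed, Mateo's statement is true, so Mateo is a truth-teller.
With that fixed, Hiro's statement is false, so Hiro is a liar.

Emil: liar, Arjun: liar, Mateo: truth-teller, Hiro: liar, Lena: truth-teller, Tariq: truth-teller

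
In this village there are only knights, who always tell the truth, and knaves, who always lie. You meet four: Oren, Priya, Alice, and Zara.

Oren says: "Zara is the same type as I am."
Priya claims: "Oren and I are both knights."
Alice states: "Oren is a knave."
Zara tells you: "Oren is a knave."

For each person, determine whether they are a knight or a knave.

Oren: knave, Priya: knave, Alice: knight, Zara: knight

Consider Oren. Suppose Oren is a knight.
Then no assignment of the remaining roles makes every statement match its speaker's type — contradiction.
So Oren is a knave.
With that fixed, Priya's statement is false, so Priya is a knave.
With that fixed, Alice's statement is true, so Alice is a knight.
With that fixed, Zara's statement is true, so Zara is a knight.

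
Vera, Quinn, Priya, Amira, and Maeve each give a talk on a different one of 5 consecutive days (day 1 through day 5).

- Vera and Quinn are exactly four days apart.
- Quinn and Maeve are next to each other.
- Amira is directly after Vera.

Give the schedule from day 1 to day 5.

Vera, Amira, Priya, Maeve, Quinn

From clue 1: Vera is in {1,5}.
From clues 1–3: Vera → day 1, Amira → day 2, Priya → day 3, Maeve → day 4, Quinn → day 5.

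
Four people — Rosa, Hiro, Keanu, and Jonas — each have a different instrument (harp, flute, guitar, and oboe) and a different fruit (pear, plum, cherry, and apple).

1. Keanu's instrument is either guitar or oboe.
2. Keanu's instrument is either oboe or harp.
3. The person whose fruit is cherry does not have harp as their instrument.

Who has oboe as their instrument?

Keanu

With clues 1–2, Hiro, Jonas, and Rosa are impossible for the one with instrument oboe.
That leaves Keanu.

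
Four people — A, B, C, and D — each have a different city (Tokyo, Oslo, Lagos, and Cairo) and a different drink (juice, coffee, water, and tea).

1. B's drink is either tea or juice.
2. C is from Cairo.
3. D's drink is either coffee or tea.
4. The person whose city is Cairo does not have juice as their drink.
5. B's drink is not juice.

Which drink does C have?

water

With clues 1–4, juice is impossible for C's drink.
With clues 1–5, coffee and tea are impossible for C's drink.
That leaves water.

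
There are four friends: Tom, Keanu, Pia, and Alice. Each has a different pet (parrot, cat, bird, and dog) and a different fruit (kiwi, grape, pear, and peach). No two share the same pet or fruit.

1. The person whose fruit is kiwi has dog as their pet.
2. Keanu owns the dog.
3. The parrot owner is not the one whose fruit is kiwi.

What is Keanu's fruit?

kiwi

With clues 1–2, grape, peach, and pear are impossible for Keanu's fruit.
That leaves kiwi.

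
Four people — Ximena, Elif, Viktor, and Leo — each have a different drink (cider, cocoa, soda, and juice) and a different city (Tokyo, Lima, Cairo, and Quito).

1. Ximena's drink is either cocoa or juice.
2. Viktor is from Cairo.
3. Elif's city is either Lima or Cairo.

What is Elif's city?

Lima

With clues 1–2, Cairo is impossible for Elif's city.
With clues 1–3, Quito and Tokyo are impossible for Elif's city.
That leaves Lima.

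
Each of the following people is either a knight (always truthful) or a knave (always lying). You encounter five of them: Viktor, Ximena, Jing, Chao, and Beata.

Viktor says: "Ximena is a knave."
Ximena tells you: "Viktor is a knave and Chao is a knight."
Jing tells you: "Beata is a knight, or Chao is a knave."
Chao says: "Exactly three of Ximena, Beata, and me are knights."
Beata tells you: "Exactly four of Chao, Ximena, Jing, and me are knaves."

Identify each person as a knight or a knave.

Viktor: knight, Ximena: knave, Jing: knight, Chao: knave, Beata: knave

Consider Viktor. Suppose Viktor is a knave.
Then no assignment of the remaining roles makes every statement match its speaker's type — contradiction.
So Viktor is a knight.
With that fixed, Ximena's statement is false, so Ximena is a knave.
With that fixed, Chao's statement is false, so Chao is a knave.
With that fixed, Jing's statement is true, so Jing is a knight.
With that fixed, Beata's statement is false, so Beata is a knave.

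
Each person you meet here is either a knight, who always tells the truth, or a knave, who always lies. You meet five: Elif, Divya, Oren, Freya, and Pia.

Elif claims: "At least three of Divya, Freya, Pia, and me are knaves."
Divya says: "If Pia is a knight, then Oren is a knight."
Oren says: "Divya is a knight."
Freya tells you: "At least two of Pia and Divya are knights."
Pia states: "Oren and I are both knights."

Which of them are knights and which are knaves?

Consider Elif. Suppose Elif is a knight.
Then no assignment of the remaining roles makes every statement match its speaker's type — contradiction.
So Elif is a knave.
Consider Divya. Suppose Divya is a knave.
Then no assignment of the remaining roles makes every statement match its speaker's type — contradiction.
So Divya is a knight.
With that fixed, Oren's statement is true, so Oren is a knight.
Consider Freya. Suppose Freya is a knave.
Then no assignment of the remaining roles makes every statement match its speaker's type — contradiction.
So Freya is a knight.
Consider Pia. Suppose Pia is a knave.
Then Freya's statement comes out false, contradicting Freya being a knight.
So Pia is a knight.

Elif: knave, Divya: knight, Oren: knight, Freya: knight, Pia: knight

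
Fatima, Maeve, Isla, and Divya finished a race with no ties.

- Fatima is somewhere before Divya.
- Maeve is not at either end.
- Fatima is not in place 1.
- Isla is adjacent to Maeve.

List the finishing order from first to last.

From clue 1: Fatima is in {1,2,3}.
From clues 1–2: Maeve is in {2,3}.
From clues 1–3: Isla → place 1, Divya → place 4.
From clues 1–4: Maeve → place 2, Fatima → place 3.

Isla, Maeve, Fatima, Divya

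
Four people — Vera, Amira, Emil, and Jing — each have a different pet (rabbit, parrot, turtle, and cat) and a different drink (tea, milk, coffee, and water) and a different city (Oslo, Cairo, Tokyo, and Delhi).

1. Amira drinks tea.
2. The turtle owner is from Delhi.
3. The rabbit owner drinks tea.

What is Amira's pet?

rabbit

With clues 1–3, cat, parrot, and turtle are impossible for Amira's pet.
That leaves rabbit.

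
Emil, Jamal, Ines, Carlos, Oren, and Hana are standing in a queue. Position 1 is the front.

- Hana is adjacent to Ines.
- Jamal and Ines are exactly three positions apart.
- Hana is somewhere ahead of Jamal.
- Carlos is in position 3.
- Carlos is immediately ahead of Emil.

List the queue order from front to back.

From clues 1–3: Jamal is in {4,5,6}.
From clues 1–4: Carlos → position 3.
From clues 1–5: Hana → position 1, Ines → position 2, Emil → position 4, Jamal → position 5, Oren → position 6.

Hana, Ines, Carlos, Emil, Jamal, Oren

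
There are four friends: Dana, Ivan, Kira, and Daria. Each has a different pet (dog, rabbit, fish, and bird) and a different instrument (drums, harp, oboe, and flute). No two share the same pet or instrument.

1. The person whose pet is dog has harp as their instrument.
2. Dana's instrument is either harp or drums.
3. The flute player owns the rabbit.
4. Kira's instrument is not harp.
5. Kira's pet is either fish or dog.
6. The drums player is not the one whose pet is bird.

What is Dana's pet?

With clues 1–3, rabbit is impossible for Dana's pet.
With clues 1–5, fish is impossible for Dana's pet.
With clues 1–6, bird is impossible for Dana's pet.
That leaves dog.

dog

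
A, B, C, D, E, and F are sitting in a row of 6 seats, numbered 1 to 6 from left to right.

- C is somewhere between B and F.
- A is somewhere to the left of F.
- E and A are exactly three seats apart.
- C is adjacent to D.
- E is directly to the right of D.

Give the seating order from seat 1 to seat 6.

From clue 1: C is in {2,3,4,5}.
From clues 1–4: B → seat 1, F → seat 6.
From clues 1–5: A → seat 2, C → seat 3, D → seat 4, E → seat 5.

B, A, C, D, E, F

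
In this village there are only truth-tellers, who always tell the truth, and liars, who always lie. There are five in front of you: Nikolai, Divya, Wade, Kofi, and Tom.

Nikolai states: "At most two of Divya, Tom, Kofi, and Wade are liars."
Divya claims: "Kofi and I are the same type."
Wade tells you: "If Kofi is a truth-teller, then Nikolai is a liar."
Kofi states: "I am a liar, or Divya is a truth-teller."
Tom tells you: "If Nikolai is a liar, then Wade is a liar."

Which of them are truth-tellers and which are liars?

Consider Nikolai. Suppose Nikolai is a liar.
Then no assignment of the remaining roles makes every statement match its speaker's type — contradiction.
So Nikolai is a truth-teller.
With that fixed, Tom's statement is true, so Tom is a truth-teller.
Consider Divya. Suppose Divya is a liar.
Then whichever role Kofi has, Kofi's statement has the wrong truth value — contradiction.
So Divya is a truth-teller.
With that fixed, Kofi's statement is true, so Kofi is a truth-teller.
With that fixed, Wade's statement is false, so Wade is a liar.

Nikolai: truth-teller, Divya: truth-teller, Wade: liar, Kofi: truth-teller, Tom: truth-teller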